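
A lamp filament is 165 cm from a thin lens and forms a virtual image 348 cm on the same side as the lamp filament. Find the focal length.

Virtual image ⇒ d_i = −348 cm.
1/f = 1/d_o + 1/d_i = 1/(165) + 1/(-348) = 0.003187, so f = 314 cm.
Since f is positive, the thin lens is converging.

f = 314 cm (converging)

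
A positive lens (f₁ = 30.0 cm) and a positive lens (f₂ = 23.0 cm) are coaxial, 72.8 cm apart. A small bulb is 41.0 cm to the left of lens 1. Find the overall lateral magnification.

Lens 1: 1/d_i1 = 1/(30.0) − 1/(41.0) = 0.008943, so d_i1 = 111.8 cm; m₁ = −d_i1/d_o1 = -2.727.
d_o2 = 72.8 − (111.8) = -39.00 cm (virtual object).
Lens 2: 1/d_i2 = 1/(23.0) − 1/(-39.00) = 0.06912, so d_i2 = 14.47 cm; m₂ = −d_i2/d_o2 = +0.3710.
m = m₁·m₂ = (-2.727)(+0.3710) = -1.01.

m = -1.01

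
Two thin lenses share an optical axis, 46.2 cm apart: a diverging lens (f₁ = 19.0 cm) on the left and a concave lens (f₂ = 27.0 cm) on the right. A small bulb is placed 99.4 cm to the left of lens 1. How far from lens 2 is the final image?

18.8 cm

Lens 1 is diverging, so f₁ = −19.0 cm.
Lens 1: 1/d_i1 = 1/f₁ − 1/d_o1 = 1/(-19.0) − 1/(99.4) = -0.06269, so d_i1 = -15.95 cm.
The intermediate image is 15.95 cm to the left of lens 1 (virtual), which is 46.2 − (-15.95) = 62.15 cm to the left of lens 2, so d_o2 = +62.15 cm.
Lens 2 is diverging, so f₂ = −27.0 cm.
Lens 2: 1/d_i2 = 1/f₂ − 1/d_o2 = 1/(-27.0) − 1/(62.15) = -0.05313, so d_i2 = -18.8 cm.
The final image is virtual, 18.8 cm to the left of lens 2 (overall magnification ≈ 0.049).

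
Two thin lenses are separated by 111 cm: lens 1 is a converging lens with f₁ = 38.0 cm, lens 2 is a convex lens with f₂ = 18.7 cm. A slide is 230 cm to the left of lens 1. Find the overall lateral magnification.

m = +0.0791

Lens 1: 1/d_i1 = 1/(38.0) − 1/(230) = 0.02197, so d_i1 = 45.52 cm; m₁ = −d_i1/d_o1 = -0.1979.
d_o2 = 111 − (45.52) = 65.48 cm.
Lens 2: 1/d_i2 = 1/(18.7) − 1/(65.48) = 0.03820, so d_i2 = 26.18 cm; m₂ = −d_i2/d_o2 = -0.3997.
m = m₁·m₂ = (-0.1979)(-0.3997) = +0.0791.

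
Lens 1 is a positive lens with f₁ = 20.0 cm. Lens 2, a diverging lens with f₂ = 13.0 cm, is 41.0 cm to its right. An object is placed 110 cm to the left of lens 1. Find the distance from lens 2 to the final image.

7.28 cm

Lens 1: 1/d_i1 = 1/f₁ − 1/d_o1 = 1/(20.0) − 1/(110) = 0.04091, so d_i1 = 24.44 cm.
The intermediate image is 24.44 cm to the right of lens 1, which is 41.0 − (24.44) = 16.56 cm to the left of lens 2, so d_o2 = +16.56 cm.
Lens 2 is diverging, so f₂ = −13.0 cm.
Lens 2: 1/d_i2 = 1/f₂ − 1/d_o2 = 1/(-13.0) − 1/(16.56) = -0.1373, so d_i2 = -7.28 cm.
The final image is virtual, 7.28 cm to the left of lens 2 (overall magnification ≈ -0.098).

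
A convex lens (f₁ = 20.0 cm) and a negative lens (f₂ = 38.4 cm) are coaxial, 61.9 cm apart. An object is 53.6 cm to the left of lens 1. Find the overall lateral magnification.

m = -0.334

Lens 1: 1/d_i1 = 1/(20.0) − 1/(53.6) = 0.03134, so d_i1 = 31.90 cm; m₁ = −d_i1/d_o1 = -0.5951.
d_o2 = 61.9 − (31.90) = 30.00 cm.
f₂ = −38.4 cm (diverging).
Lens 2: 1/d_i2 = 1/(-38.4) − 1/(30.00) = -0.05937, so d_i2 = -16.84 cm; m₂ = −d_i2/d_o2 = +0.5614.
m = m₁·m₂ = (-0.5951)(+0.5614) = -0.334.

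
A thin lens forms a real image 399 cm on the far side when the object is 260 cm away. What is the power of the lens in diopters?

P = +0.635 D

d_i = +399 cm.
1/f = 1/d_o + 1/d_i = 1/(260) + 1/(399) = 0.006352 cm⁻¹.
f = 157.4 cm = 1.574 m, so P = 1/f = +0.635 D.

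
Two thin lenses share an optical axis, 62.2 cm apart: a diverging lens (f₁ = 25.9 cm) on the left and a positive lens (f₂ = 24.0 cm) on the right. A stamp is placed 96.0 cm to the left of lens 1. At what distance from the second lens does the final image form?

Lens 1 is diverging, so f₁ = −25.9 cm.
Lens 1: 1/d_i1 = 1/f₁ − 1/d_o1 = 1/(-25.9) − 1/(96.0) = -0.04903, so d_i1 = -20.40 cm.
The intermediate image is 20.40 cm to the left of lens 1 (virtual), which is 62.2 − (-20.40) = 82.60 cm to the left of lens 2, so d_o2 = +82.60 cm.
Lens 2: 1/d_i2 = 1/f₂ − 1/d_o2 = 1/(24.0) − 1/(82.60) = 0.02956, so d_i2 = 33.8 cm.
The final image is real, 33.8 cm to the right of lens 2 (overall magnification ≈ -0.087).

33.8 cm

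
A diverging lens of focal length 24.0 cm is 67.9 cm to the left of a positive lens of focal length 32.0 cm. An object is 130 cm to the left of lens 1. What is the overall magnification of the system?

f₁ = −24.0 cm (diverging).
Lens 1: 1/d_i1 = 1/(-24.0) − 1/(130) = -0.04936, so d_i1 = -20.26 cm; m₁ = −d_i1/d_o1 = +0.1558.
d_o2 = 67.9 − (-20.26) = 88.16 cm.
Lens 2: 1/d_i2 = 1/(32.0) − 1/(88.16) = 0.01991, so d_i2 = 50.23 cm; m₂ = −d_i2/d_o2 = -0.5698.
m = m₁·m₂ = (+0.1558)(-0.5698) = -0.0888.

m = -0.0888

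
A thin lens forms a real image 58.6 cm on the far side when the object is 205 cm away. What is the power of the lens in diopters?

d_i = +58.6 cm.
1/f = 1/d_o + 1/d_i = 1/(205) + 1/(58.6) = 0.02194 cm⁻¹.
f = 45.57 cm = 0.4557 m, so P = 1/f = +2.19 D.

P = +2.19 D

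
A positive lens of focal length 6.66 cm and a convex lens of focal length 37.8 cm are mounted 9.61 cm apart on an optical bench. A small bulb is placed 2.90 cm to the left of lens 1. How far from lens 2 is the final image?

24.2 cm

Lens 1: 1/d_i1 = 1/f₁ − 1/d_o1 = 1/(6.66) − 1/(2.90) = -0.1947, so d_i1 = -5.137 cm.
The intermediate image is 5.137 cm to the left of lens 1 (virtual), which is 9.61 − (-5.137) = 14.75 cm to the left of lens 2, so d_o2 = +14.75 cm.
Lens 2: 1/d_i2 = 1/f₂ − 1/d_o2 = 1/(37.8) − 1/(14.75) = -0.04134, so d_i2 = -24.2 cm.
The final image is virtual, 24.2 cm to the left of lens 2 (overall magnification ≈ 2.9).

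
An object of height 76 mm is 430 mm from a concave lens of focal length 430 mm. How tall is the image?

38.0 mm

For a concave lens, f = -430 mm.
1/d_i = 1/f − 1/d_o = 1/(-430.0) − 1/(430) = -0.004651, so d_i = -215.0 mm.
m = −d_i/d_o = +0.5000.
|h_i| = |m|·h_o = 0.5000 × 76 = 38.0 mm. The image is virtual, upright and reduced, on the same side as the object.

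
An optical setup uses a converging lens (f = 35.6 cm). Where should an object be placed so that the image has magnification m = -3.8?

m = −d_i/d_o ⇒ d_i = −m·d_o.
1/f = 1/d_o + 1/d_i = 1/d_o − 1/(m·d_o) = (1 − 1/m)/d_o, so d_o = f(1 − 1/m) = (35.60)(1 − 1/(-3.8)) = 45.0 cm.

45.0 cm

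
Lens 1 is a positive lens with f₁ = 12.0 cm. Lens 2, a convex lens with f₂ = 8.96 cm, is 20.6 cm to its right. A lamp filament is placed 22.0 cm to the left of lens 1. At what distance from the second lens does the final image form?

Lens 1: 1/d_i1 = 1/f₁ − 1/d_o1 = 1/(12.0) − 1/(22.0) = 0.03788, so d_i1 = 26.40 cm.
The intermediate image is 26.40 cm to the right of lens 1, which lies 5.800 cm to the right of lens 2 — a virtual object — so d_o2 = −5.800 cm.
Lens 2: 1/d_i2 = 1/f₂ − 1/d_o2 = 1/(8.96) − 1/(-5.800) = 0.2840, so d_i2 = 3.52 cm.
The final image is real, 3.52 cm to the right of lens 2 (overall magnification ≈ -0.73).

3.52 cm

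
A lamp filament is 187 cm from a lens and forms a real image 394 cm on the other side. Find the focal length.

f = 127 cm (converging)

Real image ⇒ d_i = +394 cm.
1/f = 1/d_o + 1/d_i = 1/(187) + 1/(394) = 0.007886, so f = 127 cm.
Since f is positive, the lens is converging.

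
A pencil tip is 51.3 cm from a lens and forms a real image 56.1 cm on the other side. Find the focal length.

f = 26.8 cm (converging)

Real image ⇒ d_i = +56.1 cm.
1/f = 1/d_o + 1/d_i = 1/(51.3) + 1/(56.1) = 0.03732, so f = 26.8 cm.
Since f is positive, the lens is converging.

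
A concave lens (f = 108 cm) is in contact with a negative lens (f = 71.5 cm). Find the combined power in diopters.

P₁ = 1/f₁ = 1/(-1.08 m) = -0.9259 D; P₂ = 1/f₂ = 1/(-0.715 m) = -1.399 D.
For thin lenses in contact, P = P₁ + P₂ = (-0.9259) + (-1.399) = -2.32 D.

P = -2.32 D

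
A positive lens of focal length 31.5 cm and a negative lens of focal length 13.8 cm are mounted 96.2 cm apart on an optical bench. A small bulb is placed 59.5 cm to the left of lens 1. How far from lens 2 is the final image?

9.38 cm

Lens 1: 1/d_i1 = 1/f₁ − 1/d_o1 = 1/(31.5) − 1/(59.5) = 0.01494, so d_i1 = 66.94 cm.
The intermediate image is 66.94 cm to the right of lens 1, which is 96.2 − (66.94) = 29.26 cm to the left of lens 2, so d_o2 = +29.26 cm.
Lens 2 is diverging, so f₂ = −13.8 cm.
Lens 2: 1/d_i2 = 1/f₂ − 1/d_o2 = 1/(-13.8) − 1/(29.26) = -0.1066, so d_i2 = -9.38 cm.
The final image is virtual, 9.38 cm to the left of lens 2 (overall magnification ≈ -0.36).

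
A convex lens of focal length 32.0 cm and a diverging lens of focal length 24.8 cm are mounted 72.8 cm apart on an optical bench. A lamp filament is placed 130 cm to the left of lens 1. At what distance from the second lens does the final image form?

13.6 cm

Lens 1: 1/d_i1 = 1/f₁ − 1/d_o1 = 1/(32.0) − 1/(130) = 0.02356, so d_i1 = 42.45 cm.
The intermediate image is 42.45 cm to the right of lens 1, which is 72.8 − (42.45) = 30.35 cm to the left of lens 2, so d_o2 = +30.35 cm.
Lens 2 is diverging, so f₂ = −24.8 cm.
Lens 2: 1/d_i2 = 1/f₂ − 1/d_o2 = 1/(-24.8) − 1/(30.35) = -0.07327, so d_i2 = -13.6 cm.
The final image is virtual, 13.6 cm to the left of lens 2 (overall magnification ≈ -0.15).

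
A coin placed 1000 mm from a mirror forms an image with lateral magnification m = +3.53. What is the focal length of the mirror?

f = 1400 mm (concave)

m = −d_i/d_o ⇒ d_i = −m·d_o = −(+3.53)·(1000) = -3530 mm.
1/f = 1/d_o + 1/d_i = 1/(1000) + 1/(-3530) = 0.0007167, so f = 1400 mm.
Since f is positive, the mirror is concave.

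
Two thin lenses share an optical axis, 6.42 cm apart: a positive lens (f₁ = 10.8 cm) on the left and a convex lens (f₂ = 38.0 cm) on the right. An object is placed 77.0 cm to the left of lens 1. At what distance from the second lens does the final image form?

5.29 cm

Lens 1: 1/d_i1 = 1/f₁ − 1/d_o1 = 1/(10.8) − 1/(77.0) = 0.07961, so d_i1 = 12.56 cm.
The intermediate image is 12.56 cm to the right of lens 1, which lies 6.140 cm to the right of lens 2 — a virtual object — so d_o2 = −6.140 cm.
Lens 2: 1/d_i2 = 1/f₂ − 1/d_o2 = 1/(38.0) − 1/(-6.140) = 0.1892, so d_i2 = 5.29 cm.
The final image is real, 5.29 cm to the right of lens 2 (overall magnification ≈ -0.14).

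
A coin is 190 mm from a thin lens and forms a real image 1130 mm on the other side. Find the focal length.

Real image ⇒ d_i = +1130 mm.
1/f = 1/d_o + 1/d_i = 1/(190) + 1/(1130) = 0.006148, so f = 163 mm.
Since f is positive, the thin lens is converging.

f = 163 mm (converging)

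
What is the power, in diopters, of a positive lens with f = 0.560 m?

P = 1/f = 1/(0.560 m) = +1.79 D.

P = +1.79 D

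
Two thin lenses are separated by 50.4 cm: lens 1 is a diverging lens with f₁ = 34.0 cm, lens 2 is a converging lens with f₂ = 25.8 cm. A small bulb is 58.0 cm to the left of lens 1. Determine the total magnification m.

f₁ = −34.0 cm (diverging).
Lens 1: 1/d_i1 = 1/(-34.0) − 1/(58.0) = -0.04665, so d_i1 = -21.43 cm; m₁ = −d_i1/d_o1 = +0.3695.
d_o2 = 50.4 − (-21.43) = 71.83 cm.
Lens 2: 1/d_i2 = 1/(25.8) − 1/(71.83) = 0.02484, so d_i2 = 40.26 cm; m₂ = −d_i2/d_o2 = -0.5605.
m = m₁·m₂ = (+0.3695)(-0.5605) = -0.207.

m = -0.207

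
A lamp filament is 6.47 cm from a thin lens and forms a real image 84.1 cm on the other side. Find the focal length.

f = 6.01 cm (converging)

Real image ⇒ d_i = +84.1 cm.
1/f = 1/d_o + 1/d_i = 1/(6.47) + 1/(84.1) = 0.1665, so f = 6.01 cm.
Since f is positive, the thin lens is converging.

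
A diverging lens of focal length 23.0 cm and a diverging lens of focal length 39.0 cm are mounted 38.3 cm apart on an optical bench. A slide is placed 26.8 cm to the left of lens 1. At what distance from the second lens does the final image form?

Lens 1 is diverging, so f₁ = −23.0 cm.
Lens 1: 1/d_i1 = 1/f₁ − 1/d_o1 = 1/(-23.0) − 1/(26.8) = -0.08079, so d_i1 = -12.38 cm.
The intermediate image is 12.38 cm to the left of lens 1 (virtual), which is 38.3 − (-12.38) = 50.68 cm to the left of lens 2, so d_o2 = +50.68 cm.
Lens 2 is diverging, so f₂ = −39.0 cm.
Lens 2: 1/d_i2 = 1/f₂ − 1/d_o2 = 1/(-39.0) − 1/(50.68) = -0.04537, so d_i2 = -22.0 cm.
The final image is virtual, 22.0 cm to the left of lens 2 (overall magnification ≈ 0.20).

22.0 cm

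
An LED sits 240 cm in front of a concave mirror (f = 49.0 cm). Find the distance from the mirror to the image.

61.6 cm

Mirror equation: 1/q = 1/f − 1/p = 1/(49.00) − 1/(240) = 0.02041 − 0.004167 = 0.01624, so q = 61.6 cm.
The image is real, inverted and reduced, in front of the mirror.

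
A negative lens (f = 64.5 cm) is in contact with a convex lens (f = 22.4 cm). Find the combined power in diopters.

P = +2.91 D

P₁ = 1/f₁ = 1/(-0.645 m) = -1.550 D; P₂ = 1/f₂ = 1/(0.224 m) = +4.464 D.
For thin lenses in contact, P = P₁ + P₂ = (-1.550) + (+4.464) = +2.91 D.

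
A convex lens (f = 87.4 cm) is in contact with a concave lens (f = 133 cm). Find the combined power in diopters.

P = +0.392 D

P₁ = 1/f₁ = 1/(0.874 m) = +1.144 D; P₂ = 1/f₂ = 1/(-1.33 m) = -0.7519 D.
For thin lenses in contact, P = P₁ + P₂ = (+1.144) + (-0.7519) = +0.392 D.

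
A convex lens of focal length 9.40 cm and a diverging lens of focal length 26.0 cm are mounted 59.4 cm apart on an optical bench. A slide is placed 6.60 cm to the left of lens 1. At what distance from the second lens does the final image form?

Lens 1: 1/d_i1 = 1/f₁ − 1/d_o1 = 1/(9.40) − 1/(6.60) = -0.04513, so d_i1 = -22.16 cm.
The intermediate image is 22.16 cm to the left of lens 1 (virtual), which is 59.4 − (-22.16) = 81.56 cm to the left of lens 2, so d_o2 = +81.56 cm.
Lens 2 is diverging, so f₂ = −26.0 cm.
Lens 2: 1/d_i2 = 1/f₂ − 1/d_o2 = 1/(-26.0) − 1/(81.56) = -0.05072, so d_i2 = -19.7 cm.
The final image is virtual, 19.7 cm to the left of lens 2 (overall magnification ≈ 0.81).

19.7 cm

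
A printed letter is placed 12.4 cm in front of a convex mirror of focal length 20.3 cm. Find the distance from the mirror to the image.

7.70 cm

For a convex mirror, f = -20.3 cm.
Mirror equation: 1/d_i = 1/f − 1/d_o = 1/(-20.30) − 1/(12.4) = -0.04926 − 0.08065 = -0.1299, so d_i = -7.70 cm.
The image is virtual, upright and reduced, behind the mirror.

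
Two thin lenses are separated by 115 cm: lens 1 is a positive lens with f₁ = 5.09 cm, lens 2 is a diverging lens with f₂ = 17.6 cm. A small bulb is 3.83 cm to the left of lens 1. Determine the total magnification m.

Lens 1: 1/d_i1 = 1/(5.09) − 1/(3.83) = -0.06463, so d_i1 = -15.47 cm; m₁ = −d_i1/d_o1 = +4.039.
d_o2 = 115 − (-15.47) = 130.5 cm.
f₂ = −17.6 cm (diverging).
Lens 2: 1/d_i2 = 1/(-17.6) − 1/(130.5) = -0.06448, so d_i2 = -15.51 cm; m₂ = −d_i2/d_o2 = +0.1188.
m = m₁·m₂ = (+4.039)(+0.1188) = +0.480.

m = +0.480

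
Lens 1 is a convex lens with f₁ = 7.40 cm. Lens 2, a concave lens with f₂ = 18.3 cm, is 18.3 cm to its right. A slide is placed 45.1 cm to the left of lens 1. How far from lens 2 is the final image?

Lens 1: 1/d_i1 = 1/f₁ − 1/d_o1 = 1/(7.40) − 1/(45.1) = 0.1130, so d_i1 = 8.853 cm.
The intermediate image is 8.853 cm to the right of lens 1, which is 18.3 − (8.853) = 9.447 cm to the left of lens 2, so d_o2 = +9.447 cm.
Lens 2 is diverging, so f₂ = −18.3 cm.
Lens 2: 1/d_i2 = 1/f₂ − 1/d_o2 = 1/(-18.3) − 1/(9.447) = -0.1605, so d_i2 = -6.23 cm.
The final image is virtual, 6.23 cm to the left of lens 2 (overall magnification ≈ -0.13).

6.23 cm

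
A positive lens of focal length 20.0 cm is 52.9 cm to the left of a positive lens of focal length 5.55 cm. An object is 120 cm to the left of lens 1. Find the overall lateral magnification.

m = +0.0475

Lens 1: 1/d_i1 = 1/(20.0) − 1/(120) = 0.04167, so d_i1 = 24.00 cm; m₁ = −d_i1/d_o1 = -0.2000.
d_o2 = 52.9 − (24.00) = 28.90 cm.
Lens 2: 1/d_i2 = 1/(5.55) − 1/(28.90) = 0.1456, so d_i2 = 6.869 cm; m₂ = −d_i2/d_o2 = -0.2377.
m = m₁·m₂ = (-0.2000)(-0.2377) = +0.0475.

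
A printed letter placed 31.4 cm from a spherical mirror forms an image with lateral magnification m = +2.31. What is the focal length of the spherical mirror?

m = −d_i/d_o ⇒ d_i = −m·d_o = −(+2.31)·(31.4) = -72.53 cm.
1/f = 1/d_o + 1/d_i = 1/(31.4) + 1/(-72.53) = 0.01806, so f = 55.4 cm.
Since f is positive, the spherical mirror is concave.

f = 55.4 cm (concave)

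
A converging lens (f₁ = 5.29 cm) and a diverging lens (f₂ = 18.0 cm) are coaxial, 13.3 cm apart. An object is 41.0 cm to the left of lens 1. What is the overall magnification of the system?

Lens 1: 1/d_i1 = 1/(5.29) − 1/(41.0) = 0.1646, so d_i1 = 6.074 cm; m₁ = −d_i1/d_o1 = -0.1481.
d_o2 = 13.3 − (6.074) = 7.226 cm.
f₂ = −18.0 cm (diverging).
Lens 2: 1/d_i2 = 1/(-18.0) − 1/(7.226) = -0.1939, so d_i2 = -5.156 cm; m₂ = −d_i2/d_o2 = +0.7135.
m = m₁·m₂ = (-0.1481)(+0.7135) = -0.106.

m = -0.106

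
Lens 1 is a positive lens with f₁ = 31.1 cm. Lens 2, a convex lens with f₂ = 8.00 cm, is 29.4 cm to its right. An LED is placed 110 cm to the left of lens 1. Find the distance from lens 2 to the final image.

Lens 1: 1/d_i1 = 1/f₁ − 1/d_o1 = 1/(31.1) − 1/(110) = 0.02306, so d_i1 = 43.36 cm.
The intermediate image is 43.36 cm to the right of lens 1, which lies 13.96 cm to the right of lens 2 — a virtual object — so d_o2 = −13.96 cm.
Lens 2: 1/d_i2 = 1/f₂ − 1/d_o2 = 1/(8.00) − 1/(-13.96) = 0.1966, so d_i2 = 5.09 cm.
The final image is real, 5.09 cm to the right of lens 2 (overall magnification ≈ -0.14).

5.09 cm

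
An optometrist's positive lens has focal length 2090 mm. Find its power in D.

f = 209 cm = 2.09 m.
P = 1/f = 1/(2.09 m) = +0.478 D.

P = +0.478 D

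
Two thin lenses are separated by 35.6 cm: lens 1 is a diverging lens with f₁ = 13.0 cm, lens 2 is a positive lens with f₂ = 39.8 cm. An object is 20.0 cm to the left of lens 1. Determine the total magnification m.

m = -4.26

f₁ = −13.0 cm (diverging).
Lens 1: 1/d_i1 = 1/(-13.0) − 1/(20.0) = -0.1269, so d_i1 = -7.879 cm; m₁ = −d_i1/d_o1 = +0.3939.
d_o2 = 35.6 − (-7.879) = 43.48 cm.
Lens 2: 1/d_i2 = 1/(39.8) − 1/(43.48) = 0.002127, so d_i2 = 470.2 cm; m₂ = −d_i2/d_o2 = -10.82.
m = m₁·m₂ = (+0.3939)(-10.82) = -4.26.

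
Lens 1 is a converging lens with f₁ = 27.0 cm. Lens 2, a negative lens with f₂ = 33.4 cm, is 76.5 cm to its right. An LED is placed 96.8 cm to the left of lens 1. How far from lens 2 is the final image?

Lens 1: 1/d_i1 = 1/f₁ − 1/d_o1 = 1/(27.0) − 1/(96.8) = 0.02671, so d_i1 = 37.44 cm.
The intermediate image is 37.44 cm to the right of lens 1, which is 76.5 − (37.44) = 39.06 cm to the left of lens 2, so d_o2 = +39.06 cm.
Lens 2 is diverging, so f₂ = −33.4 cm.
Lens 2: 1/d_i2 = 1/f₂ − 1/d_o2 = 1/(-33.4) − 1/(39.06) = -0.05554, so d_i2 = -18.0 cm.
The final image is virtual, 18.0 cm to the left of lens 2 (overall magnification ≈ -0.18).

18.0 cm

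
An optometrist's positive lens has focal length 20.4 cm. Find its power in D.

P = +4.90 D

f = 20.4 cm = 0.204 m.
P = 1/f = 1/(0.204 m) = +4.90 D.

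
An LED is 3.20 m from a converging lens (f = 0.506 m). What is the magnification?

1/d_i = 1/f − 1/d_o = 1/(0.5060) − 1/(3.20) = 1.664, so d_i = 0.6010 m.
m = −d_i/d_o = −(0.6010)/(3.20) = -0.188.
The image is real, inverted and reduced, on the far side of the lens.

m = -0.188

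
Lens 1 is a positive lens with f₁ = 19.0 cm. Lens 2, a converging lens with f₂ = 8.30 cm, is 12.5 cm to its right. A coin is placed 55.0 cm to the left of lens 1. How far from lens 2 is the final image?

Lens 1: 1/d_i1 = 1/f₁ − 1/d_o1 = 1/(19.0) − 1/(55.0) = 0.03445, so d_i1 = 29.03 cm.
The intermediate image is 29.03 cm to the right of lens 1, which lies 16.53 cm to the right of lens 2 — a virtual object — so d_o2 = −16.53 cm.
Lens 2: 1/d_i2 = 1/f₂ − 1/d_o2 = 1/(8.30) − 1/(-16.53) = 0.1810, so d_i2 = 5.53 cm.
The final image is real, 5.53 cm to the right of lens 2 (overall magnification ≈ -0.18).

5.53 cm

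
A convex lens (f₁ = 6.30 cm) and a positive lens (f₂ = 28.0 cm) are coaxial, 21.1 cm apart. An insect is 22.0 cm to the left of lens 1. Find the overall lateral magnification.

m = -0.714

Lens 1: 1/d_i1 = 1/(6.30) − 1/(22.0) = 0.1133, so d_i1 = 8.828 cm; m₁ = −d_i1/d_o1 = -0.4013.
d_o2 = 21.1 − (8.828) = 12.27 cm.
Lens 2: 1/d_i2 = 1/(28.0) − 1/(12.27) = -0.04579, so d_i2 = -21.84 cm; m₂ = −d_i2/d_o2 = +1.780.
m = m₁·m₂ = (-0.4013)(+1.780) = -0.714.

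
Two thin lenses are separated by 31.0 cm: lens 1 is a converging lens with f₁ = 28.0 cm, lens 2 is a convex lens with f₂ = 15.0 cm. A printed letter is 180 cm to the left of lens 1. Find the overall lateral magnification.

m = -0.161

Lens 1: 1/d_i1 = 1/(28.0) − 1/(180) = 0.03016, so d_i1 = 33.16 cm; m₁ = −d_i1/d_o1 = -0.1842.
d_o2 = 31.0 − (33.16) = -2.160 cm (virtual object).
Lens 2: 1/d_i2 = 1/(15.0) − 1/(-2.160) = 0.5296, so d_i2 = 1.888 cm; m₂ = −d_i2/d_o2 = +0.8741.
m = m₁·m₂ = (-0.1842)(+0.8741) = -0.161.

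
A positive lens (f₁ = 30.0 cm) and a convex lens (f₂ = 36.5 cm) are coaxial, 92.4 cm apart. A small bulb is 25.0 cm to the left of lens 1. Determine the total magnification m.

Lens 1: 1/d_i1 = 1/(30.0) − 1/(25.0) = -0.006667, so d_i1 = -150.0 cm; m₁ = −d_i1/d_o1 = +6.000.
d_o2 = 92.4 − (-150.0) = 242.4 cm.
Lens 2: 1/d_i2 = 1/(36.5) − 1/(242.4) = 0.02327, so d_i2 = 42.97 cm; m₂ = −d_i2/d_o2 = -0.1773.
m = m₁·m₂ = (+6.000)(-0.1773) = -1.06.

m = -1.06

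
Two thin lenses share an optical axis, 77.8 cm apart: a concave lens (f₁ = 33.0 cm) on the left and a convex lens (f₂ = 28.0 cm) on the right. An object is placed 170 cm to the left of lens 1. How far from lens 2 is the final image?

Lens 1 is diverging, so f₁ = −33.0 cm.
Lens 1: 1/d_i1 = 1/f₁ − 1/d_o1 = 1/(-33.0) − 1/(170) = -0.03619, so d_i1 = -27.64 cm.
The intermediate image is 27.64 cm to the left of lens 1 (virtual), which is 77.8 − (-27.64) = 105.4 cm to the left of lens 2, so d_o2 = +105.4 cm.
Lens 2: 1/d_i2 = 1/f₂ − 1/d_o2 = 1/(28.0) − 1/(105.4) = 0.02623, so d_i2 = 38.1 cm.
The final image is real, 38.1 cm to the right of lens 2 (overall magnification ≈ -0.059).

38.1 cm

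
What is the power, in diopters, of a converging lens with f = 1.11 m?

P = 1/f = 1/(1.11 m) = +0.901 D.

P = +0.901 D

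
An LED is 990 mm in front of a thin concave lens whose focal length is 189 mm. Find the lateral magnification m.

For a concave lens, f = -189 mm.
1/d_i = 1/f − 1/d_o = 1/(-189.0) − 1/(990) = -0.006301, so d_i = -158.7 mm.
m = −d_i/d_o = −(-158.7)/(990) = +0.160.
The image is virtual, upright and reduced, on the same side as the object.

m = +0.160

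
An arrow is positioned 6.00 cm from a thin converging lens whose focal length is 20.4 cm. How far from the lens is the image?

Thin-lens equation: 1/v = 1/f − 1/u = 1/(20.40) − 1/(6.00) = 0.04902 − 0.1667 = -0.1176, so v = -8.50 cm.
The image is virtual, upright and enlarged, on the same side as the object.

8.50 cm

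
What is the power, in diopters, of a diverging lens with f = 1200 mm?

P = -0.833 D

For a diverging lens, f = −1200 mm.
f = -120 cm = -1.20 m.
P = 1/f = 1/(-1.20 m) = -0.833 D.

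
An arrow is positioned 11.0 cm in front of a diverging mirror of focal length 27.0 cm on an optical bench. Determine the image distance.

For a diverging mirror, f = -27.0 cm.
Mirror equation: 1/v = 1/f − 1/u = 1/(-27.00) − 1/(11.0) = -0.03704 − 0.09091 = -0.1279, so v = -7.82 cm.
The image is virtual, upright and reduced, behind the mirror.

7.82 cm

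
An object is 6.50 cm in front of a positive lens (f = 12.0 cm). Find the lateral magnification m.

m = +2.18

1/d_i = 1/f − 1/d_o = 1/(12.00) − 1/(6.50) = -0.07051, so d_i = -14.18 cm.
m = −d_i/d_o = −(-14.18)/(6.50) = +2.18.
The image is virtual, upright and enlarged, on the same side as the object.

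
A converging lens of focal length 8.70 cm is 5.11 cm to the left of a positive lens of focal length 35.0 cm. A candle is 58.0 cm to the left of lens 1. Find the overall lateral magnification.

Lens 1: 1/d_i1 = 1/(8.70) − 1/(58.0) = 0.09770, so d_i1 = 10.24 cm; m₁ = −d_i1/d_o1 = -0.1766.
d_o2 = 5.11 − (10.24) = -5.130 cm (virtual object).
Lens 2: 1/d_i2 = 1/(35.0) − 1/(-5.130) = 0.2235, so d_i2 = 4.474 cm; m₂ = −d_i2/d_o2 = +0.8722.
m = m₁·m₂ = (-0.1766)(+0.8722) = -0.154.

m = -0.154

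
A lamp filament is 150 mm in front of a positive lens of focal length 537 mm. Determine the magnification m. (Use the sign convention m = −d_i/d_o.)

1/d_i = 1/f − 1/d_o = 1/(537.0) − 1/(150) = -0.004804, so d_i = -208.1 mm.
m = −d_i/d_o = −(-208.1)/(150) = +1.39.
The image is virtual, upright and enlarged, on the same side as the object.

m = +1.39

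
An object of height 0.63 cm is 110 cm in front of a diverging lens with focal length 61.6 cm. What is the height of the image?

For a diverging lens, f = -61.6 cm.
1/d_i = 1/f − 1/d_o = 1/(-61.60) − 1/(110) = -0.02532, so d_i = -39.49 cm.
m = −d_i/d_o = +0.3590.
|h_i| = |m|·h_o = 0.3590 × 0.63 = 0.226 cm. The image is virtual, upright and reduced, on the same side as the object.

0.226 cm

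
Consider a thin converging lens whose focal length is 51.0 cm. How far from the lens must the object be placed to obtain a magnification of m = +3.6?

m = −d_i/d_o ⇒ d_i = −m·d_o.
1/f = 1/d_o + 1/d_i = 1/d_o − 1/(m·d_o) = (1 − 1/m)/d_o, so d_o = f(1 − 1/m) = (51.00)(1 − 1/(+3.6)) = 36.8 cm.

36.8 cm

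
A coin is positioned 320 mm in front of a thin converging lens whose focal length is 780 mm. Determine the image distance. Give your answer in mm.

Thin-lens equation: 1/v = 1/f − 1/u = 1/(780.0) − 1/(320) = 0.001282 − 0.003125 = -0.001843, so v = -543 mm.
The image is virtual, upright and enlarged, on the same side as the object.

543 mm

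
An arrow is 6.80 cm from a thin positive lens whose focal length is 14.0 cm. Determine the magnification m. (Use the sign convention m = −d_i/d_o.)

1/d_i = 1/f − 1/d_o = 1/(14.00) − 1/(6.80) = -0.07563, so d_i = -13.22 cm.
m = −d_i/d_o = −(-13.22)/(6.80) = +1.94.
The image is virtual, upright and enlarged, on the same side as the object.

m = +1.94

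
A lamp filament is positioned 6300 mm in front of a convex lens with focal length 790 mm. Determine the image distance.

Lens equation: 1/q = 1/f − 1/p = 1/(790.0) − 1/(6300) = 0.001266 − 0.0001587 = 0.001107, so q = 903 mm.
The image is real, inverted and reduced, on the far side of the lens.

903 mm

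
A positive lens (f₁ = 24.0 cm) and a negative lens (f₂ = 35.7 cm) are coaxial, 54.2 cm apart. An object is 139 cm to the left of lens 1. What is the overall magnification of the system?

Lens 1: 1/d_i1 = 1/(24.0) − 1/(139) = 0.03447, so d_i1 = 29.01 cm; m₁ = −d_i1/d_o1 = -0.2087.
d_o2 = 54.2 − (29.01) = 25.19 cm.
f₂ = −35.7 cm (diverging).
Lens 2: 1/d_i2 = 1/(-35.7) − 1/(25.19) = -0.06771, so d_i2 = -14.77 cm; m₂ = −d_i2/d_o2 = +0.5863.
m = m₁·m₂ = (-0.2087)(+0.5863) = -0.122.

m = -0.122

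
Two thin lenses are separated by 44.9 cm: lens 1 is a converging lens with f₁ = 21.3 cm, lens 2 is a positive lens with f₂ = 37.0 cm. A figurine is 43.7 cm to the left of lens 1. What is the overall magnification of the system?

Lens 1: 1/d_i1 = 1/(21.3) − 1/(43.7) = 0.02407, so d_i1 = 41.55 cm; m₁ = −d_i1/d_o1 = -0.9508.
d_o2 = 44.9 − (41.55) = 3.350 cm.
Lens 2: 1/d_i2 = 1/(37.0) − 1/(3.350) = -0.2715, so d_i2 = -3.684 cm; m₂ = −d_i2/d_o2 = +1.100.
m = m₁·m₂ = (-0.9508)(+1.100) = -1.05.

m = -1.05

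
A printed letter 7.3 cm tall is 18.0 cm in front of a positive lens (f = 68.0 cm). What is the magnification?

1/d_i = 1/f − 1/d_o = 1/(68.00) − 1/(18.0) = -0.04085, so d_i = -24.48 cm.
m = −d_i/d_o = −(-24.48)/(18.0) = +1.36.
The image is virtual, upright and enlarged, on the same side as the object.

m = +1.36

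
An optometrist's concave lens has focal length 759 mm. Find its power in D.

P = -1.32 D

For a concave lens, f = −759 mm.
f = -75.9 cm = -0.759 m.
P = 1/f = 1/(-0.759 m) = -1.32 D.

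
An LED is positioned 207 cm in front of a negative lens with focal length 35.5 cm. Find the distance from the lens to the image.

For a negative lens, f = -35.5 cm.
Lens equation: 1/q = 1/f − 1/p = 1/(-35.50) − 1/(207) = -0.02817 − 0.004831 = -0.03300, so q = -30.3 cm.
The image is virtual, upright and reduced, on the same side as the object.

30.3 cm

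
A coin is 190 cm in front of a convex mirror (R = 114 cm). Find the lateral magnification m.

m = +0.231

f = R/2 = 114/2 = 57.00 cm; for a convex mirror, f = -57.00 cm.
1/d_i = 1/f − 1/d_o = 1/(-57.00) − 1/(190) = -0.02281, so d_i = -43.85 cm.
m = −d_i/d_o = −(-43.85)/(190) = +0.231.
The image is virtual, upright and reduced, behind the mirror.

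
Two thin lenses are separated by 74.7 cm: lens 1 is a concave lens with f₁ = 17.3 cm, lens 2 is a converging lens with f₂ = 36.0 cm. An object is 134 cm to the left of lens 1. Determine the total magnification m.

f₁ = −17.3 cm (diverging).
Lens 1: 1/d_i1 = 1/(-17.3) − 1/(134) = -0.06527, so d_i1 = -15.32 cm; m₁ = −d_i1/d_o1 = +0.1143.
d_o2 = 74.7 − (-15.32) = 90.02 cm.
Lens 2: 1/d_i2 = 1/(36.0) − 1/(90.02) = 0.01667, so d_i2 = 59.99 cm; m₂ = −d_i2/d_o2 = -0.6664.
m = m₁·m₂ = (+0.1143)(-0.6664) = -0.0762.

m = -0.0762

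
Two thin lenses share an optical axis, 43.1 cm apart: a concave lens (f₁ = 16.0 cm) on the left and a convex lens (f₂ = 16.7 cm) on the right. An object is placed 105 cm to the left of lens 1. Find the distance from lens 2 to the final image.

Lens 1 is diverging, so f₁ = −16.0 cm.
Lens 1: 1/d_i1 = 1/f₁ − 1/d_o1 = 1/(-16.0) − 1/(105) = -0.07202, so d_i1 = -13.88 cm.
The intermediate image is 13.88 cm to the left of lens 1 (virtual), which is 43.1 − (-13.88) = 56.98 cm to the left of lens 2, so d_o2 = +56.98 cm.
Lens 2: 1/d_i2 = 1/f₂ − 1/d_o2 = 1/(16.7) − 1/(56.98) = 0.04233, so d_i2 = 23.6 cm.
The final image is real, 23.6 cm to the right of lens 2 (overall magnification ≈ -0.055).

23.6 cm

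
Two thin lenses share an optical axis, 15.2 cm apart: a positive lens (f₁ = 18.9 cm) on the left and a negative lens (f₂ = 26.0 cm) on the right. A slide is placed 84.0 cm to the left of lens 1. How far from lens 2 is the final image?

Lens 1: 1/d_i1 = 1/f₁ − 1/d_o1 = 1/(18.9) − 1/(84.0) = 0.04101, so d_i1 = 24.39 cm.
The intermediate image is 24.39 cm to the right of lens 1, which lies 9.190 cm to the right of lens 2 — a virtual object — so d_o2 = −9.190 cm.
Lens 2 is diverging, so f₂ = −26.0 cm.
Lens 2: 1/d_i2 = 1/f₂ − 1/d_o2 = 1/(-26.0) − 1/(-9.190) = 0.07035, so d_i2 = 14.2 cm.
The final image is real, 14.2 cm to the right of lens 2 (overall magnification ≈ -0.45).

14.2 cm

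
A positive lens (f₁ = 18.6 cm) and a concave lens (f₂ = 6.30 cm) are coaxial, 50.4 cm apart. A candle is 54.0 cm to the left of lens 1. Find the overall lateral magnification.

Lens 1: 1/d_i1 = 1/(18.6) − 1/(54.0) = 0.03524, so d_i1 = 28.37 cm; m₁ = −d_i1/d_o1 = -0.5254.
d_o2 = 50.4 − (28.37) = 22.03 cm.
f₂ = −6.30 cm (diverging).
Lens 2: 1/d_i2 = 1/(-6.30) − 1/(22.03) = -0.2041, so d_i2 = -4.899 cm; m₂ = −d_i2/d_o2 = +0.2224.
m = m₁·m₂ = (-0.5254)(+0.2224) = -0.117.

m = -0.117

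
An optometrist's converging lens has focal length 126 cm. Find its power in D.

P = +0.794 D

f = 126 cm = 1.26 m.
P = 1/f = 1/(1.26 m) = +0.794 D.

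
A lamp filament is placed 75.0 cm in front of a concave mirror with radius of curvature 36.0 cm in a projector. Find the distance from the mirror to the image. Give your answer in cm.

f = R/2 = 36.0/2 = 18.00 cm.
Mirror equation: 1/q = 1/f − 1/p = 1/(18.00) − 1/(75.0) = 0.05556 − 0.01333 = 0.04222, so q = 23.7 cm.
The image is real, inverted and reduced, in front of the mirror.

23.7 cm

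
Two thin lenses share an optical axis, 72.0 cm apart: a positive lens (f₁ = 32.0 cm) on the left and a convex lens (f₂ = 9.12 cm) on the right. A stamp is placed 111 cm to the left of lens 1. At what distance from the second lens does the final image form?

Lens 1: 1/d_i1 = 1/f₁ − 1/d_o1 = 1/(32.0) − 1/(111) = 0.02224, so d_i1 = 44.96 cm.
The intermediate image is 44.96 cm to the right of lens 1, which is 72.0 − (44.96) = 27.04 cm to the left of lens 2, so d_o2 = +27.04 cm.
Lens 2: 1/d_i2 = 1/f₂ − 1/d_o2 = 1/(9.12) − 1/(27.04) = 0.07267, so d_i2 = 13.8 cm.
The final image is real, 13.8 cm to the right of lens 2 (overall magnification ≈ 0.21).

13.8 cm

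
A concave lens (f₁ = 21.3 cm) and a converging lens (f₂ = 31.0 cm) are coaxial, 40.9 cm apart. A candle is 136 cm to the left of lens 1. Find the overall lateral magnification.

f₁ = −21.3 cm (diverging).
Lens 1: 1/d_i1 = 1/(-21.3) − 1/(136) = -0.05430, so d_i1 = -18.42 cm; m₁ = −d_i1/d_o1 = +0.1354.
d_o2 = 40.9 − (-18.42) = 59.32 cm.
Lens 2: 1/d_i2 = 1/(31.0) − 1/(59.32) = 0.01540, so d_i2 = 64.93 cm; m₂ = −d_i2/d_o2 = -1.095.
m = m₁·m₂ = (+0.1354)(-1.095) = -0.148.

m = -0.148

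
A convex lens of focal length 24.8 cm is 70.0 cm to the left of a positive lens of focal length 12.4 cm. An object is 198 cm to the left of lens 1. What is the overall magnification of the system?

m = +0.0607

Lens 1: 1/d_i1 = 1/(24.8) − 1/(198) = 0.03527, so d_i1 = 28.35 cm; m₁ = −d_i1/d_o1 = -0.1432.
d_o2 = 70.0 − (28.35) = 41.65 cm.
Lens 2: 1/d_i2 = 1/(12.4) − 1/(41.65) = 0.05664, so d_i2 = 17.66 cm; m₂ = −d_i2/d_o2 = -0.4239.
m = m₁·m₂ = (-0.1432)(-0.4239) = +0.0607.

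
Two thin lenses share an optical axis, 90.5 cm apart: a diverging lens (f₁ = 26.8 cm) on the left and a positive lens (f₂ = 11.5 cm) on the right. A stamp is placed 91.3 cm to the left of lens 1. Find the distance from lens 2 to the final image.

12.8 cm

Lens 1 is diverging, so f₁ = −26.8 cm.
Lens 1: 1/d_i1 = 1/f₁ − 1/d_o1 = 1/(-26.8) − 1/(91.3) = -0.04827, so d_i1 = -20.72 cm.
The intermediate image is 20.72 cm to the left of lens 1 (virtual), which is 90.5 − (-20.72) = 111.2 cm to the left of lens 2, so d_o2 = +111.2 cm.
Lens 2: 1/d_i2 = 1/f₂ − 1/d_o2 = 1/(11.5) − 1/(111.2) = 0.07796, so d_i2 = 12.8 cm.
The final image is real, 12.8 cm to the right of lens 2 (overall magnification ≈ -0.026).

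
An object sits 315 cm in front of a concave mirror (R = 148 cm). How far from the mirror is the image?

f = R/2 = 148/2 = 74.00 cm.
Mirror equation: 1/v = 1/f − 1/u = 1/(74.00) − 1/(315) = 0.01351 − 0.003175 = 0.01034, so v = 96.7 cm.
The image is real, inverted and reduced, in front of the mirror.

96.7 cm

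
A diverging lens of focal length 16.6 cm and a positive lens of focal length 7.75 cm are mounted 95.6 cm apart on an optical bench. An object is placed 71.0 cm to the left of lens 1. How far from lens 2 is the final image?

Lens 1 is diverging, so f₁ = −16.6 cm.
Lens 1: 1/d_i1 = 1/f₁ − 1/d_o1 = 1/(-16.6) − 1/(71.0) = -0.07433, so d_i1 = -13.45 cm.
The intermediate image is 13.45 cm to the left of lens 1 (virtual), which is 95.6 − (-13.45) = 109.0 cm to the left of lens 2, so d_o2 = +109.0 cm.
Lens 2: 1/d_i2 = 1/f₂ − 1/d_o2 = 1/(7.75) − 1/(109.0) = 0.1199, so d_i2 = 8.34 cm.
The final image is real, 8.34 cm to the right of lens 2 (overall magnification ≈ -0.014).

8.34 cm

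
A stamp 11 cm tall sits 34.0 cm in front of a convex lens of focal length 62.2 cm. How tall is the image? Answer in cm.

1/d_i = 1/f − 1/d_o = 1/(62.20) − 1/(34.0) = -0.01333, so d_i = -74.99 cm.
m = −d_i/d_o = +2.206.
|h_i| = |m|·h_o = 2.206 × 11 = 24.3 cm. The image is virtual, upright and enlarged, on the same side as the object.

24.3 cm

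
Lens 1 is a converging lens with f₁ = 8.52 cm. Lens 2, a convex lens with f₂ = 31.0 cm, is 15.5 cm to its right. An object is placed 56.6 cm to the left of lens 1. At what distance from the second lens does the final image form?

6.64 cm

Lens 1: 1/d_i1 = 1/f₁ − 1/d_o1 = 1/(8.52) − 1/(56.6) = 0.09970, so d_i1 = 10.03 cm.
The intermediate image is 10.03 cm to the right of lens 1, which is 15.5 − (10.03) = 5.470 cm to the left of lens 2, so d_o2 = +5.470 cm.
Lens 2: 1/d_i2 = 1/f₂ − 1/d_o2 = 1/(31.0) − 1/(5.470) = -0.1506, so d_i2 = -6.64 cm.
The final image is virtual, 6.64 cm to the left of lens 2 (overall magnification ≈ -0.22).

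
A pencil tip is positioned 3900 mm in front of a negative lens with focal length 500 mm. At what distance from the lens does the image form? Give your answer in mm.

443 mm

For a negative lens, f = -500 mm.
Thin-lens equation: 1/s_i = 1/f − 1/s_o = 1/(-500.0) − 1/(3900) = -0.002000 − 0.0002564 = -0.002256, so s_i = -443 mm.
The image is virtual, upright and reduced, on the same side as the object.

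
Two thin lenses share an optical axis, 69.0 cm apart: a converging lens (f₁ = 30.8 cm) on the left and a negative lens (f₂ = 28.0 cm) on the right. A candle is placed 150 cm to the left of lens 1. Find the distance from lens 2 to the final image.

Lens 1: 1/d_i1 = 1/f₁ − 1/d_o1 = 1/(30.8) − 1/(150) = 0.02580, so d_i1 = 38.76 cm.
The intermediate image is 38.76 cm to the right of lens 1, which is 69.0 − (38.76) = 30.24 cm to the left of lens 2, so d_o2 = +30.24 cm.
Lens 2 is diverging, so f₂ = −28.0 cm.
Lens 2: 1/d_i2 = 1/f₂ − 1/d_o2 = 1/(-28.0) − 1/(30.24) = -0.06878, so d_i2 = -14.5 cm.
The final image is virtual, 14.5 cm to the left of lens 2 (overall magnification ≈ -0.12).

14.5 cm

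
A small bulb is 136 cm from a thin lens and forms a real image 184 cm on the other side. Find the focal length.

f = 78.2 cm (converging)

Real image ⇒ d_i = +184 cm.
1/f = 1/d_o + 1/d_i = 1/(136) + 1/(184) = 0.01279, so f = 78.2 cm.
Since f is positive, the thin lens is converging.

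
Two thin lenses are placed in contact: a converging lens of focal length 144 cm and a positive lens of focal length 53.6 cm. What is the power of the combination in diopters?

P = +2.56 D

P₁ = 1/f₁ = 1/(1.44 m) = +0.6944 D; P₂ = 1/f₂ = 1/(0.536 m) = +1.866 D.
For thin lenses in contact, P = P₁ + P₂ = (+0.6944) + (+1.866) = +2.56 D.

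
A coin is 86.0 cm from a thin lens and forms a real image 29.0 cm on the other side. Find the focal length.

f = 21.7 cm (converging)

Real image ⇒ d_i = +29.0 cm.
1/f = 1/d_o + 1/d_i = 1/(86.0) + 1/(29.0) = 0.04611, so f = 21.7 cm.
Since f is positive, the thin lens is converging.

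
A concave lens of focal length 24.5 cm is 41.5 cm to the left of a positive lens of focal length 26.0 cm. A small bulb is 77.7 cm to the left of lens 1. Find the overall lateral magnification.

m = -0.183

f₁ = −24.5 cm (diverging).
Lens 1: 1/d_i1 = 1/(-24.5) − 1/(77.7) = -0.05369, so d_i1 = -18.63 cm; m₁ = −d_i1/d_o1 = +0.2398.
d_o2 = 41.5 − (-18.63) = 60.13 cm.
Lens 2: 1/d_i2 = 1/(26.0) − 1/(60.13) = 0.02183, so d_i2 = 45.81 cm; m₂ = −d_i2/d_o2 = -0.7618.
m = m₁·m₂ = (+0.2398)(-0.7618) = -0.183.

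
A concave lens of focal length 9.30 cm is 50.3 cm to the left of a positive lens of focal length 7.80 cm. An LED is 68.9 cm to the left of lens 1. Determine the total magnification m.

m = -0.0183

f₁ = −9.30 cm (diverging).
Lens 1: 1/d_i1 = 1/(-9.30) − 1/(68.9) = -0.1220, so d_i1 = -8.194 cm; m₁ = −d_i1/d_o1 = +0.1189.
d_o2 = 50.3 − (-8.194) = 58.49 cm.
Lens 2: 1/d_i2 = 1/(7.80) − 1/(58.49) = 0.1111, so d_i2 = 9.000 cm; m₂ = −d_i2/d_o2 = -0.1539.
m = m₁·m₂ = (+0.1189)(-0.1539) = -0.0183.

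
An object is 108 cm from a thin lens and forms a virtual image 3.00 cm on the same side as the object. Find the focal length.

f = -3.09 cm (diverging)

Virtual image ⇒ d_i = −3.00 cm.
1/f = 1/d_o + 1/d_i = 1/(108) + 1/(-3.00) = -0.3241, so f = -3.09 cm.
Since f is negative, the thin lens is diverging.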